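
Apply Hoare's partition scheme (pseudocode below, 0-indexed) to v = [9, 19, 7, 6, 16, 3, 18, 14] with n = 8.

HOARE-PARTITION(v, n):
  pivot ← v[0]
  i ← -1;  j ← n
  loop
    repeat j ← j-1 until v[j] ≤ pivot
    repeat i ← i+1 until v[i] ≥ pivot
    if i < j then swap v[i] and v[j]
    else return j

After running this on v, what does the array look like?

pivot=9
j stops at 5 (3), i stops at 0 (9); swap ⇒ [3, 19, 7, 6, 16, 9, 18, 14]
j stops at 3 (6), i stops at 1 (19); swap ⇒ [3, 6, 7, 19, 16, 9, 18, 14]
j stops at 2, i stops at 3; i≥j ⇒ return 2. v=[3, 6, 7, 19, 16, 9, 18, 14]

[3, 6, 7, 19, 16, 9, 18, 14]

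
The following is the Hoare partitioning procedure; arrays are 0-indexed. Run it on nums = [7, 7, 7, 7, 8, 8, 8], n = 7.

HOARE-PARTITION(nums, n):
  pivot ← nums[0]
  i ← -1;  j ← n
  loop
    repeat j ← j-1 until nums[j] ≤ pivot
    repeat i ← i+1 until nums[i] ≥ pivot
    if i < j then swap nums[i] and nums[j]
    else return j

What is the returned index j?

1

pivot=7
j stops at 3 (7), i stops at 0 (7); swap ⇒ [7, 7, 7, 7, 8, 8, 8]
j stops at 2 (7), i stops at 1 (7); swap ⇒ [7, 7, 7, 7, 8, 8, 8]
j stops at 1, i stops at 2; i≥j ⇒ return 1. nums=[7, 7, 7, 7, 8, 8, 8]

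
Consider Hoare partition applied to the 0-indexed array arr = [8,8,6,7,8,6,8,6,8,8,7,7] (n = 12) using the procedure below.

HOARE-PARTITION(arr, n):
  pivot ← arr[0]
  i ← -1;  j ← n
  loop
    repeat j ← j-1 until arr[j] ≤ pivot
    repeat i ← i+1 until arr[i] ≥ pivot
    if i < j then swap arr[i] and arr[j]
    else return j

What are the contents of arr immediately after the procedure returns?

[7,7,6,7,8,6,8,6,8,8,8,8]

pivot = arr[0] = 8; i = -1, j = 12
j→11 (arr[11]=7≤8), i→0 (arr[0]=8≥8); i<j, swap → [7,8,6,7,8,6,8,6,8,8,7,8]
j→10 (arr[10]=7≤8), i→1 (arr[1]=8≥8); i<j, swap → [7,7,6,7,8,6,8,6,8,8,8,8]
j→9 (arr[9]=8≤8), i→4 (arr[4]=8≥8); i<j, swap → [7,7,6,7,8,6,8,6,8,8,8,8]
j→8 (arr[8]=8≤8), i→6 (arr[6]=8≥8); i<j, swap → [7,7,6,7,8,6,8,6,8,8,8,8]
j→7, i→8; i≥j, return j=7. arr = [7,7,6,7,8,6,8,6,8,8,8,8]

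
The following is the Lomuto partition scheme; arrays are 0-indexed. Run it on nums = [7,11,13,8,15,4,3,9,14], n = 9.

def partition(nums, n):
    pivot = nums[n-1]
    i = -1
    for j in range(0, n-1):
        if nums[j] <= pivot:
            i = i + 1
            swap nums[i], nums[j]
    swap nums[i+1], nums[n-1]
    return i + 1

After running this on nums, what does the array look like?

pivot = nums[8] = 14; i = -1
j=0: nums[0]=7 ≤ 14 → i=0, swap nums[0],nums[0] (no change) → [7,11,13,8,15,4,3,9,14]
j=1: nums[1]=11 ≤ 14 → i=1, swap nums[1],nums[1] (no change) → [7,11,13,8,15,4,3,9,14]
j=2: nums[2]=13 ≤ 14 → i=2, swap nums[2],nums[2] (no change) → [7,11,13,8,15,4,3,9,14]
j=3: nums[3]=8 ≤ 14 → i=3, swap nums[3],nums[3] (no change) → [7,11,13,8,15,4,3,9,14]
j=4: nums[4]=15 > 14 → no swap
j=5: nums[5]=4 ≤ 14 → i=4, swap nums[4],nums[5] → [7,11,13,8,4,15,3,9,14]
j=6: nums[6]=3 ≤ 14 → i=5, swap nums[5],nums[6] → [7,11,13,8,4,3,15,9,14]
j=7: nums[7]=9 ≤ 14 → i=6, swap nums[6],nums[7] → [7,11,13,8,4,3,9,15,14]
final swap nums[7],nums[8] → [7,11,13,8,4,3,9,14,15]; return 7

[7,11,13,8,4,3,9,14,15]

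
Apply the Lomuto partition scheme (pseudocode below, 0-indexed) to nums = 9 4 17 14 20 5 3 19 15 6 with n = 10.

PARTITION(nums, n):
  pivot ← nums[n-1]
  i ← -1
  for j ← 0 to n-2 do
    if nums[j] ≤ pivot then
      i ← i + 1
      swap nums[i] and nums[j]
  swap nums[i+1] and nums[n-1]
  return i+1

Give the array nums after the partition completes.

pivot = nums[9] = 6; i = -1
j=0: nums[0]=9 > 6 → no swap
j=1: nums[1]=4 ≤ 6 → i=0, swap nums[0],nums[1] → 4 9 17 14 20 5 3 19 15 6
j=2: nums[2]=17 > 6 → no swap
j=3: nums[3]=14 > 6 → no swap
j=4: nums[4]=20 > 6 → no swap
j=5: nums[5]=5 ≤ 6 → i=1, swap nums[1],nums[5] → 4 5 17 14 20 9 3 19 15 6
j=6: nums[6]=3 ≤ 6 → i=2, swap nums[2],nums[6] → 4 5 3 14 20 9 17 19 15 6
j=7: nums[7]=19 > 6 → no swap
j=8: nums[8]=15 > 6 → no swap
final swap nums[3],nums[9] → 4 5 3 6 20 9 17 19 15 14; return 3

4 5 3 6 20 9 17 19 15 14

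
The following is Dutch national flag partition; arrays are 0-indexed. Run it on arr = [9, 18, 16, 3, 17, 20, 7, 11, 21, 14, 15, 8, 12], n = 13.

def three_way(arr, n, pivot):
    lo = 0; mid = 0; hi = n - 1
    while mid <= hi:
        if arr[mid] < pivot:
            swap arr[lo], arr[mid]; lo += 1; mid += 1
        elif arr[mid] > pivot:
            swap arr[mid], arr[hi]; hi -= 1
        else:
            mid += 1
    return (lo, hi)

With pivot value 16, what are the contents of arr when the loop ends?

[9, 12, 3, 8, 15, 7, 11, 14, 16, 21, 20, 17, 18]

pivot = 16; lo=0, mid=0, hi=12
arr[mid]=9<16: swap arr[0],arr[0]; lo=1,mid=1 → [9, 18, 16, 3, 17, 20, 7, 11, 21, 14, 15, 8, 12]
arr[mid]=18>16: swap arr[1],arr[12]; hi=11 → [9, 12, 16, 3, 17, 20, 7, 11, 21, 14, 15, 8, 18]
arr[mid]=12<16: swap arr[1],arr[1]; lo=2,mid=2 → [9, 12, 16, 3, 17, 20, 7, 11, 21, 14, 15, 8, 18]
arr[mid]=16=16: mid=3
arr[mid]=3<16: swap arr[2],arr[3]; lo=3,mid=4 → [9, 12, 3, 16, 17, 20, 7, 11, 21, 14, 15, 8, 18]
arr[mid]=17>16: swap arr[4],arr[11]; hi=10 → [9, 12, 3, 16, 8, 20, 7, 11, 21, 14, 15, 17, 18]
arr[mid]=8<16: swap arr[3],arr[4]; lo=4,mid=5 → [9, 12, 3, 8, 16, 20, 7, 11, 21, 14, 15, 17, 18]
arr[mid]=20>16: swap arr[5],arr[10]; hi=9 → [9, 12, 3, 8, 16, 15, 7, 11, 21, 14, 20, 17, 18]
arr[mid]=15<16: swap arr[4],arr[5]; lo=5,mid=6 → [9, 12, 3, 8, 15, 16, 7, 11, 21, 14, 20, 17, 18]
arr[mid]=7<16: swap arr[5],arr[6]; lo=6,mid=7 → [9, 12, 3, 8, 15, 7, 16, 11, 21, 14, 20, 17, 18]
arr[mid]=11<16: swap arr[6],arr[7]; lo=7,mid=8 → [9, 12, 3, 8, 15, 7, 11, 16, 21, 14, 20, 17, 18]
arr[mid]=21>16: swap arr[8],arr[9]; hi=8 → [9, 12, 3, 8, 15, 7, 11, 16, 14, 21, 20, 17, 18]
arr[mid]=14<16: swap arr[7],arr[8]; lo=8,mid=9 → [9, 12, 3, 8, 15, 7, 11, 14, 16, 21, 20, 17, 18]
end: lo=8, hi=8; arr = [9, 12, 3, 8, 15, 7, 11, 14, 16, 21, 20, 17, 18]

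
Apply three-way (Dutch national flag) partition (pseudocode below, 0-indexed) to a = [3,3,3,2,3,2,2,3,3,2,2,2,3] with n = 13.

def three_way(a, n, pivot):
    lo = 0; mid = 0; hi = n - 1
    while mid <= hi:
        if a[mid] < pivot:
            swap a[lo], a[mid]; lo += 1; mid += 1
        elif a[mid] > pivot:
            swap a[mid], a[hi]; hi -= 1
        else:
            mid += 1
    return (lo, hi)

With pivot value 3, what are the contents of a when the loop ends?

pivot = 3; lo=0, mid=0, hi=12
a[mid]=3=3: mid=1
a[mid]=3=3: mid=2
a[mid]=3=3: mid=3
a[mid]=2<3: swap a[0],a[3]; lo=1,mid=4 → [2,3,3,3,3,2,2,3,3,2,2,2,3]
a[mid]=3=3: mid=5
a[mid]=2<3: swap a[1],a[5]; lo=2,mid=6 → [2,2,3,3,3,3,2,3,3,2,2,2,3]
a[mid]=2<3: swap a[2],a[6]; lo=3,mid=7 → [2,2,2,3,3,3,3,3,3,2,2,2,3]
a[mid]=3=3: mid=8
a[mid]=3=3: mid=9
a[mid]=2<3: swap a[3],a[9]; lo=4,mid=10 → [2,2,2,2,3,3,3,3,3,3,2,2,3]
a[mid]=2<3: swap a[4],a[10]; lo=5,mid=11 → [2,2,2,2,2,3,3,3,3,3,3,2,3]
a[mid]=2<3: swap a[5],a[11]; lo=6,mid=12 → [2,2,2,2,2,2,3,3,3,3,3,3,3]
a[mid]=3=3: mid=13
end: lo=6, hi=12; a = [2,2,2,2,2,2,3,3,3,3,3,3,3]

[2,2,2,2,2,2,3,3,3,3,3,3,3]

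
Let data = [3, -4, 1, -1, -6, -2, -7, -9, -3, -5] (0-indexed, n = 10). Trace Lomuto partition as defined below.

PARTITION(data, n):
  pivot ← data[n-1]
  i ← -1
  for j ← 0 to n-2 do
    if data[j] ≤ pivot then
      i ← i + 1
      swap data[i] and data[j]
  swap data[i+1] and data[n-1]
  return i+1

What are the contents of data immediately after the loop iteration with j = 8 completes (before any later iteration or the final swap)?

pivot=-5, i=-1
j=0: 3>-5, skip
j=1: -4>-5, skip
j=2: 1>-5, skip
j=3: -1>-5, skip
j=4: -6≤-5, i=0, swap(0,4) ⇒ [-6, -4, 1, -1, 3, -2, -7, -9, -3, -5]
j=5: -2>-5, skip
j=6: -7≤-5, i=1, swap(1,6) ⇒ [-6, -7, 1, -1, 3, -2, -4, -9, -3, -5]
j=7: -9≤-5, i=2, swap(2,7) ⇒ [-6, -7, -9, -1, 3, -2, -4, 1, -3, -5]
j=8: -3>-5, skip
(after j=8) data = [-6, -7, -9, -1, 3, -2, -4, 1, -3, -5]

[-6, -7, -9, -1, 3, -2, -4, 1, -3, -5]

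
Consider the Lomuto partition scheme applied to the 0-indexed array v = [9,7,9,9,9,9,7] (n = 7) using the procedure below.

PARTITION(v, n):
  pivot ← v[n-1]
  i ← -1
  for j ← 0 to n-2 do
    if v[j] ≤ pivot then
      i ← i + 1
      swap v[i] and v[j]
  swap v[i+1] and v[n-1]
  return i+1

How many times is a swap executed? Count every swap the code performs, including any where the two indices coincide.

2

pivot = v[6] = 7; i = -1
j=0: v[0]=9 > 7 → no swap
j=1: v[1]=7 ≤ 7 → i=0, swap v[0],v[1] → [7,9,9,9,9,9,7]
j=2: v[2]=9 > 7 → no swap
j=3: v[3]=9 > 7 → no swap
j=4: v[4]=9 > 7 → no swap
j=5: v[5]=9 > 7 → no swap
final swap v[1],v[6] → [7,7,9,9,9,9,9]; return 1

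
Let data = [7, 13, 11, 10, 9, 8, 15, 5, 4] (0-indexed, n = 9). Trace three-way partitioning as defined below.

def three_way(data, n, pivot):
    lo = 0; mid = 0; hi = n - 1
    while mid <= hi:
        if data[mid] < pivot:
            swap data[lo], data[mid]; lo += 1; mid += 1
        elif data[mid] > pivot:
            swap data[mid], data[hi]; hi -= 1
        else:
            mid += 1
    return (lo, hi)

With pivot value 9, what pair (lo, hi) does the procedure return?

(4, 4)

pivot = 9; lo=0, mid=0, hi=8
data[mid]=7<9: swap data[0],data[0]; lo=1,mid=1 → [7, 13, 11, 10, 9, 8, 15, 5, 4]
data[mid]=13>9: swap data[1],data[8]; hi=7 → [7, 4, 11, 10, 9, 8, 15, 5, 13]
data[mid]=4<9: swap data[1],data[1]; lo=2,mid=2 → [7, 4, 11, 10, 9, 8, 15, 5, 13]
data[mid]=11>9: swap data[2],data[7]; hi=6 → [7, 4, 5, 10, 9, 8, 15, 11, 13]
data[mid]=5<9: swap data[2],data[2]; lo=3,mid=3 → [7, 4, 5, 10, 9, 8, 15, 11, 13]
data[mid]=10>9: swap data[3],data[6]; hi=5 → [7, 4, 5, 15, 9, 8, 10, 11, 13]
data[mid]=15>9: swap data[3],data[5]; hi=4 → [7, 4, 5, 8, 9, 15, 10, 11, 13]
data[mid]=8<9: swap data[3],data[3]; lo=4,mid=4 → [7, 4, 5, 8, 9, 15, 10, 11, 13]
data[mid]=9=9: mid=5
end: lo=4, hi=4; data = [7, 4, 5, 8, 9, 15, 10, 11, 13]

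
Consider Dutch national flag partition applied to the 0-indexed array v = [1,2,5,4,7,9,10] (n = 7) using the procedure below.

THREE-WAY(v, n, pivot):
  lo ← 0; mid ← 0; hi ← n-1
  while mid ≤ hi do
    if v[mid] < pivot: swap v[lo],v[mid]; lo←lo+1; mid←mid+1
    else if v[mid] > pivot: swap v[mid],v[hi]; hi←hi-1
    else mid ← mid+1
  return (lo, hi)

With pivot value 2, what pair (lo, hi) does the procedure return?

(1, 1)

pivot = 2; lo=0, mid=0, hi=6
v[mid]=1<2: swap v[0],v[0]; lo=1,mid=1 → [1,2,5,4,7,9,10]
v[mid]=2=2: mid=2
v[mid]=5>2: swap v[2],v[6]; hi=5 → [1,2,10,4,7,9,5]
v[mid]=10>2: swap v[2],v[5]; hi=4 → [1,2,9,4,7,10,5]
v[mid]=9>2: swap v[2],v[4]; hi=3 → [1,2,7,4,9,10,5]
v[mid]=7>2: swap v[2],v[3]; hi=2 → [1,2,4,7,9,10,5]
v[mid]=4>2: swap v[2],v[2]; hi=1 → [1,2,4,7,9,10,5]
end: lo=1, hi=1; v = [1,2,4,7,9,10,5]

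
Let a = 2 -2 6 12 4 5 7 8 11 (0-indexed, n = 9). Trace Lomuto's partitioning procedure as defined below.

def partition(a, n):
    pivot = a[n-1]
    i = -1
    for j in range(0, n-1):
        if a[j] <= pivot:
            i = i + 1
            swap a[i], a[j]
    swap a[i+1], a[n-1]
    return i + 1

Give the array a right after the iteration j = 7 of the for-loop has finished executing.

2 -2 6 4 5 7 8 12 11

pivot = a[8] = 11; i = -1
j=0: a[0]=2 ≤ 11 → i=0, swap a[0],a[0] (no change) → 2 -2 6 12 4 5 7 8 11
j=1: a[1]=-2 ≤ 11 → i=1, swap a[1],a[1] (no change) → 2 -2 6 12 4 5 7 8 11
j=2: a[2]=6 ≤ 11 → i=2, swap a[2],a[2] (no change) → 2 -2 6 12 4 5 7 8 11
j=3: a[3]=12 > 11 → no swap
j=4: a[4]=4 ≤ 11 → i=3, swap a[3],a[4] → 2 -2 6 4 12 5 7 8 11
j=5: a[5]=5 ≤ 11 → i=4, swap a[4],a[5] → 2 -2 6 4 5 12 7 8 11
j=6: a[6]=7 ≤ 11 → i=5, swap a[5],a[6] → 2 -2 6 4 5 7 12 8 11
j=7: a[7]=8 ≤ 11 → i=6, swap a[6],a[7] → 2 -2 6 4 5 7 8 12 11
(after j=7) a = 2 -2 6 4 5 7 8 12 11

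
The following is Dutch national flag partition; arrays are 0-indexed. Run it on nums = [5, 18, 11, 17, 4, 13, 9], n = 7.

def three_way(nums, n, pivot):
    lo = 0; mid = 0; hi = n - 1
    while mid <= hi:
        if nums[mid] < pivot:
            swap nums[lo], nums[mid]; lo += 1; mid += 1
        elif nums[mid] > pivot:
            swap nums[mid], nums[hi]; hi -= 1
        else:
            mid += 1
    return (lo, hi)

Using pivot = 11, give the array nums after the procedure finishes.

pivot = 11; lo=0, mid=0, hi=6
nums[mid]=5<11: swap nums[0],nums[0]; lo=1,mid=1 → [5, 18, 11, 17, 4, 13, 9]
nums[mid]=18>11: swap nums[1],nums[6]; hi=5 → [5, 9, 11, 17, 4, 13, 18]
nums[mid]=9<11: swap nums[1],nums[1]; lo=2,mid=2 → [5, 9, 11, 17, 4, 13, 18]
nums[mid]=11=11: mid=3
nums[mid]=17>11: swap nums[3],nums[5]; hi=4 → [5, 9, 11, 13, 4, 17, 18]
nums[mid]=13>11: swap nums[3],nums[4]; hi=3 → [5, 9, 11, 4, 13, 17, 18]
nums[mid]=4<11: swap nums[2],nums[3]; lo=3,mid=4 → [5, 9, 4, 11, 13, 17, 18]
end: lo=3, hi=3; nums = [5, 9, 4, 11, 13, 17, 18]

[5, 9, 4, 11, 13, 17, 18]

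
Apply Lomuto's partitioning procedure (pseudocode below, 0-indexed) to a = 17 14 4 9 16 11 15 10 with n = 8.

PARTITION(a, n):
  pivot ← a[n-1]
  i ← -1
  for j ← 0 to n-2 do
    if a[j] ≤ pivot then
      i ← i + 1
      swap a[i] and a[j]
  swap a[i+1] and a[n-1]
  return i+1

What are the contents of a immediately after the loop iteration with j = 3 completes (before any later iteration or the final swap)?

4 9 17 14 16 11 15 10

pivot = a[7] = 10; i = -1
j=0: a[0]=17 > 10 → no swap
j=1: a[1]=14 > 10 → no swap
j=2: a[2]=4 ≤ 10 → i=0, swap a[0],a[2] → 4 14 17 9 16 11 15 10
j=3: a[3]=9 ≤ 10 → i=1, swap a[1],a[3] → 4 9 17 14 16 11 15 10
(after j=3) a = 4 9 17 14 16 11 15 10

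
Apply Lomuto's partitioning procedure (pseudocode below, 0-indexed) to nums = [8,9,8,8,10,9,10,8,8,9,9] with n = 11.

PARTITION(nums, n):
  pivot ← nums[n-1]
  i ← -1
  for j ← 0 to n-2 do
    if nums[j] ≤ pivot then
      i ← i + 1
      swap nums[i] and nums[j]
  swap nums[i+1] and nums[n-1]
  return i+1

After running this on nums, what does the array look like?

[8,9,8,8,9,8,8,9,9,10,10]

pivot=9, i=-1
j=0: 8≤9, i=0, swap(0,0) ⇒ [8,9,8,8,10,9,10,8,8,9,9]
j=1: 9≤9, i=1, swap(1,1) ⇒ [8,9,8,8,10,9,10,8,8,9,9]
j=2: 8≤9, i=2, swap(2,2) ⇒ [8,9,8,8,10,9,10,8,8,9,9]
j=3: 8≤9, i=3, swap(3,3) ⇒ [8,9,8,8,10,9,10,8,8,9,9]
j=4: 10>9, skip
j=5: 9≤9, i=4, swap(4,5) ⇒ [8,9,8,8,9,10,10,8,8,9,9]
j=6: 10>9, skip
j=7: 8≤9, i=5, swap(5,7) ⇒ [8,9,8,8,9,8,10,10,8,9,9]
j=8: 8≤9, i=6, swap(6,8) ⇒ [8,9,8,8,9,8,8,10,10,9,9]
j=9: 9≤9, i=7, swap(7,9) ⇒ [8,9,8,8,9,8,8,9,10,10,9]
swap(8,10) ⇒ [8,9,8,8,9,8,8,9,9,10,10]; return 8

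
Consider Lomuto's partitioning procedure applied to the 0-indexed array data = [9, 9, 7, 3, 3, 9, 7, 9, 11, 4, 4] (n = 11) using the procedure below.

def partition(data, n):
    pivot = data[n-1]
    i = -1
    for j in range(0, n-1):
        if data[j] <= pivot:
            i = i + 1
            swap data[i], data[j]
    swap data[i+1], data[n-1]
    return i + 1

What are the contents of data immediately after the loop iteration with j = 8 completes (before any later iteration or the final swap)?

[3, 3, 7, 9, 9, 9, 7, 9, 11, 4, 4]

pivot=4, i=-1
j=0: 9>4, skip
j=1: 9>4, skip
j=2: 7>4, skip
j=3: 3≤4, i=0, swap(0,3) ⇒ [3, 9, 7, 9, 3, 9, 7, 9, 11, 4, 4]
j=4: 3≤4, i=1, swap(1,4) ⇒ [3, 3, 7, 9, 9, 9, 7, 9, 11, 4, 4]
j=5: 9>4, skip
j=6: 7>4, skip
j=7: 9>4, skip
j=8: 11>4, skip
(after j=8) data = [3, 3, 7, 9, 9, 9, 7, 9, 11, 4, 4]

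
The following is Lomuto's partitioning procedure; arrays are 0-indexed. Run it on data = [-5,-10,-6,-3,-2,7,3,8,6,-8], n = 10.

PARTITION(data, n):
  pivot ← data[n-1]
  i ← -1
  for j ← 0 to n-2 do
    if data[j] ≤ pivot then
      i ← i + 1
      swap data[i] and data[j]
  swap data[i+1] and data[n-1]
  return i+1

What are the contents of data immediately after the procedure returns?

[-10,-8,-6,-3,-2,7,3,8,6,-5]

pivot = data[9] = -8; i = -1
j=0: data[0]=-5 > -8 → no swap
j=1: data[1]=-10 ≤ -8 → i=0, swap data[0],data[1] → [-10,-5,-6,-3,-2,7,3,8,6,-8]
j=2: data[2]=-6 > -8 → no swap
j=3: data[3]=-3 > -8 → no swap
j=4: data[4]=-2 > -8 → no swap
j=5: data[5]=7 > -8 → no swap
j=6: data[6]=3 > -8 → no swap
j=7: data[7]=8 > -8 → no swap
j=8: data[8]=6 > -8 → no swap
final swap data[1],data[9] → [-10,-8,-6,-3,-2,7,3,8,6,-5]; return 1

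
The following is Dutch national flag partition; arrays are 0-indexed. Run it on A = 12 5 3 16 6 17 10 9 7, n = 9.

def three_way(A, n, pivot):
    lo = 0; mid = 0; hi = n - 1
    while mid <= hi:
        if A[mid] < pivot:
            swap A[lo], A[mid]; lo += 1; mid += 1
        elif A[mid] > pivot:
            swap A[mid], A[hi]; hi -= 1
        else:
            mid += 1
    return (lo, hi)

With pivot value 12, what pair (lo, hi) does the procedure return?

pivot = 12; lo=0, mid=0, hi=8
A[mid]=12=12: mid=1
A[mid]=5<12: swap A[0],A[1]; lo=1,mid=2 → 5 12 3 16 6 17 10 9 7
A[mid]=3<12: swap A[1],A[2]; lo=2,mid=3 → 5 3 12 16 6 17 10 9 7
A[mid]=16>12: swap A[3],A[8]; hi=7 → 5 3 12 7 6 17 10 9 16
A[mid]=7<12: swap A[2],A[3]; lo=3,mid=4 → 5 3 7 12 6 17 10 9 16
A[mid]=6<12: swap A[3],A[4]; lo=4,mid=5 → 5 3 7 6 12 17 10 9 16
A[mid]=17>12: swap A[5],A[7]; hi=6 → 5 3 7 6 12 9 10 17 16
A[mid]=9<12: swap A[4],A[5]; lo=5,mid=6 → 5 3 7 6 9 12 10 17 16
A[mid]=10<12: swap A[5],A[6]; lo=6,mid=7 → 5 3 7 6 9 10 12 17 16
end: lo=6, hi=6; A = 5 3 7 6 9 10 12 17 16

(6, 6)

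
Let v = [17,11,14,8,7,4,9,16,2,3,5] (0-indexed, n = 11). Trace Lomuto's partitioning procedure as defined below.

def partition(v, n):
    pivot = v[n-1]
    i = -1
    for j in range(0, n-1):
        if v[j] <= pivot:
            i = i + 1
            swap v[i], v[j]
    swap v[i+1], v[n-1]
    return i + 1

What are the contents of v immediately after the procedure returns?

[4,2,3,5,7,17,9,16,11,14,8]

pivot=5, i=-1
j=0: 17>5, skip
j=1: 11>5, skip
j=2: 14>5, skip
j=3: 8>5, skip
j=4: 7>5, skip
j=5: 4≤5, i=0, swap(0,5) ⇒ [4,11,14,8,7,17,9,16,2,3,5]
j=6: 9>5, skip
j=7: 16>5, skip
j=8: 2≤5, i=1, swap(1,8) ⇒ [4,2,14,8,7,17,9,16,11,3,5]
j=9: 3≤5, i=2, swap(2,9) ⇒ [4,2,3,8,7,17,9,16,11,14,5]
swap(3,10) ⇒ [4,2,3,5,7,17,9,16,11,14,8]; return 3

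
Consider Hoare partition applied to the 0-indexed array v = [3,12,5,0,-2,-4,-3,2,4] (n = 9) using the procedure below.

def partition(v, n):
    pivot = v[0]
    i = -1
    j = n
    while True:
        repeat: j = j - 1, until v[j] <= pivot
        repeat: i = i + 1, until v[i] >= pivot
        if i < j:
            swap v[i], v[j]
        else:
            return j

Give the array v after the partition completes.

pivot=3
j stops at 7 (2), i stops at 0 (3); swap ⇒ [2,12,5,0,-2,-4,-3,3,4]
j stops at 6 (-3), i stops at 1 (12); swap ⇒ [2,-3,5,0,-2,-4,12,3,4]
j stops at 5 (-4), i stops at 2 (5); swap ⇒ [2,-3,-4,0,-2,5,12,3,4]
j stops at 4, i stops at 5; i≥j ⇒ return 4. v=[2,-3,-4,0,-2,5,12,3,4]

[2,-3,-4,0,-2,5,12,3,4]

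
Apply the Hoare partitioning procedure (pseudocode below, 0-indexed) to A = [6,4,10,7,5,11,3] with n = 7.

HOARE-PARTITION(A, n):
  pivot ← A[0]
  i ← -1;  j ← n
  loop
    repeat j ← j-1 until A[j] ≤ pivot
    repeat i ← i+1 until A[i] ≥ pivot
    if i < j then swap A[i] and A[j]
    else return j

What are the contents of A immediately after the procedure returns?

pivot = A[0] = 6; i = -1, j = 7
j→6 (A[6]=3≤6), i→0 (A[0]=6≥6); i<j, swap → [3,4,10,7,5,11,6]
j→4 (A[4]=5≤6), i→2 (A[2]=10≥6); i<j, swap → [3,4,5,7,10,11,6]
j→2, i→3; i≥j, return j=2. A = [3,4,5,7,10,11,6]

[3,4,5,7,10,11,6]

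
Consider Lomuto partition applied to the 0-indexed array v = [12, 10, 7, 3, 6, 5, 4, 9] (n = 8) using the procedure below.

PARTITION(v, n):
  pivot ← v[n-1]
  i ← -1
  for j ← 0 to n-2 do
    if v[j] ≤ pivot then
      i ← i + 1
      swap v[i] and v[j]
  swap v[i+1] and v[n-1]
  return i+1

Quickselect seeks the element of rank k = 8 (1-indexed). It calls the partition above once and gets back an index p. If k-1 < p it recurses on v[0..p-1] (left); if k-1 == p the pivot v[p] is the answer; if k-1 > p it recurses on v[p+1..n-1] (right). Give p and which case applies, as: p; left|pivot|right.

pivot = v[7] = 9; i = -1
j=0: v[0]=12 > 9 → no swap
j=1: v[1]=10 > 9 → no swap
j=2: v[2]=7 ≤ 9 → i=0, swap v[0],v[2] → [7, 10, 12, 3, 6, 5, 4, 9]
j=3: v[3]=3 ≤ 9 → i=1, swap v[1],v[3] → [7, 3, 12, 10, 6, 5, 4, 9]
j=4: v[4]=6 ≤ 9 → i=2, swap v[2],v[4] → [7, 3, 6, 10, 12, 5, 4, 9]
j=5: v[5]=5 ≤ 9 → i=3, swap v[3],v[5] → [7, 3, 6, 5, 12, 10, 4, 9]
j=6: v[6]=4 ≤ 9 → i=4, swap v[4],v[6] → [7, 3, 6, 5, 4, 10, 12, 9]
final swap v[5],v[7] → [7, 3, 6, 5, 4, 9, 12, 10]; return 5
p = 5; k-1 = 7 > 5 ⇒ right

5; right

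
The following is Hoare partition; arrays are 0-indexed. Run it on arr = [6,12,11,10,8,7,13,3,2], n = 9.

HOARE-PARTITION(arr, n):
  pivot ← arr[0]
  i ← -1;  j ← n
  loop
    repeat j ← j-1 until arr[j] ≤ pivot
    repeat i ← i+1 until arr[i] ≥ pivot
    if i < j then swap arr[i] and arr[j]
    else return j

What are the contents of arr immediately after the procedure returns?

pivot = arr[0] = 6; i = -1, j = 9
j→8 (arr[8]=2≤6), i→0 (arr[0]=6≥6); i<j, swap → [2,12,11,10,8,7,13,3,6]
j→7 (arr[7]=3≤6), i→1 (arr[1]=12≥6); i<j, swap → [2,3,11,10,8,7,13,12,6]
j→1, i→2; i≥j, return j=1. arr = [2,3,11,10,8,7,13,12,6]

[2,3,11,10,8,7,13,12,6]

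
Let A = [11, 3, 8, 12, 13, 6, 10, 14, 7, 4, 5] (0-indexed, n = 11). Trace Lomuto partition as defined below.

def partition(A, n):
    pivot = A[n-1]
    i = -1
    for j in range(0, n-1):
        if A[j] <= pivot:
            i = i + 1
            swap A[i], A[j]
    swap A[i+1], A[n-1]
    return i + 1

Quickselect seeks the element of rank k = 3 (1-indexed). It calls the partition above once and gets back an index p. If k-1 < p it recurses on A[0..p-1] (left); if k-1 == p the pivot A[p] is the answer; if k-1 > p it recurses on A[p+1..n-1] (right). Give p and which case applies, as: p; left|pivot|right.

pivot=5, i=-1
j=0: 11>5, skip
j=1: 3≤5, i=0, swap(0,1) ⇒ [3, 11, 8, 12, 13, 6, 10, 14, 7, 4, 5]
j=2: 8>5, skip
j=3: 12>5, skip
j=4: 13>5, skip
j=5: 6>5, skip
j=6: 10>5, skip
j=7: 14>5, skip
j=8: 7>5, skip
j=9: 4≤5, i=1, swap(1,9) ⇒ [3, 4, 8, 12, 13, 6, 10, 14, 7, 11, 5]
swap(2,10) ⇒ [3, 4, 5, 12, 13, 6, 10, 14, 7, 11, 8]; return 2
p = 2; k-1 = 2 == 2 ⇒ pivot

2; pivot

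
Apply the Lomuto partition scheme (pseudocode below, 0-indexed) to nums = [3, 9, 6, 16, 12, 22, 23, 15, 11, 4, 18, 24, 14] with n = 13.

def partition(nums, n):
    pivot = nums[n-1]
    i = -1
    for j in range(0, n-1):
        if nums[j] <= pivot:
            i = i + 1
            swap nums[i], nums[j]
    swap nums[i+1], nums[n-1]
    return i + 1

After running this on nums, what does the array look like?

pivot = nums[12] = 14; i = -1
j=0: nums[0]=3 ≤ 14 → i=0, swap nums[0],nums[0] (no change) → [3, 9, 6, 16, 12, 22, 23, 15, 11, 4, 18, 24, 14]
j=1: nums[1]=9 ≤ 14 → i=1, swap nums[1],nums[1] (no change) → [3, 9, 6, 16, 12, 22, 23, 15, 11, 4, 18, 24, 14]
j=2: nums[2]=6 ≤ 14 → i=2, swap nums[2],nums[2] (no change) → [3, 9, 6, 16, 12, 22, 23, 15, 11, 4, 18, 24, 14]
j=3: nums[3]=16 > 14 → no swap
j=4: nums[4]=12 ≤ 14 → i=3, swap nums[3],nums[4] → [3, 9, 6, 12, 16, 22, 23, 15, 11, 4, 18, 24, 14]
j=5: nums[5]=22 > 14 → no swap
j=6: nums[6]=23 > 14 → no swap
j=7: nums[7]=15 > 14 → no swap
j=8: nums[8]=11 ≤ 14 → i=4, swap nums[4],nums[8] → [3, 9, 6, 12, 11, 22, 23, 15, 16, 4, 18, 24, 14]
j=9: nums[9]=4 ≤ 14 → i=5, swap nums[5],nums[9] → [3, 9, 6, 12, 11, 4, 23, 15, 16, 22, 18, 24, 14]
j=10: nums[10]=18 > 14 → no swap
j=11: nums[11]=24 > 14 → no swap
final swap nums[6],nums[12] → [3, 9, 6, 12, 11, 4, 14, 15, 16, 22, 18, 24, 23]; return 6

[3, 9, 6, 12, 11, 4, 14, 15, 16, 22, 18, 24, 23]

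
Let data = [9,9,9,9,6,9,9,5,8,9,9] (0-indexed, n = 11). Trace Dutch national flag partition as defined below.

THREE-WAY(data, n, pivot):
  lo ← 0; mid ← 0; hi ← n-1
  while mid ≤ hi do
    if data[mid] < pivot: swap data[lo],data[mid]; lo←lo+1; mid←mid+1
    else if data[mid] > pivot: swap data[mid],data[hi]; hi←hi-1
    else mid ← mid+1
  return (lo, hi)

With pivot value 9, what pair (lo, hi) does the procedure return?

(3, 10)

lo=0 mid=0 hi=10
9=9: mid=1
9=9: mid=2
9=9: mid=3
9=9: mid=4
6<9: swap(0,4), lo=1 mid=5 ⇒ [6,9,9,9,9,9,9,5,8,9,9]
9=9: mid=6
9=9: mid=7
5<9: swap(1,7), lo=2 mid=8 ⇒ [6,5,9,9,9,9,9,9,8,9,9]
8<9: swap(2,8), lo=3 mid=9 ⇒ [6,5,8,9,9,9,9,9,9,9,9]
9=9: mid=10
9=9: mid=11
done. lo=3 hi=10; data=[6,5,8,9,9,9,9,9,9,9,9]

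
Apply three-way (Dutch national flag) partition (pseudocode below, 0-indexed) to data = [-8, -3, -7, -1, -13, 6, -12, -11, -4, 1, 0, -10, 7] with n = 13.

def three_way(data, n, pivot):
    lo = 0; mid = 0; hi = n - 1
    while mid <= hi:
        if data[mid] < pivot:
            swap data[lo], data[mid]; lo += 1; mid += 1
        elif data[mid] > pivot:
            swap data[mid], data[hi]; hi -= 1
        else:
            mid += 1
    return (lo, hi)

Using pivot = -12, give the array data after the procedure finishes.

lo=0 mid=0 hi=12
-8>-12: swap(0,12), hi=11 ⇒ [7, -3, -7, -1, -13, 6, -12, -11, -4, 1, 0, -10, -8]
7>-12: swap(0,11), hi=10 ⇒ [-10, -3, -7, -1, -13, 6, -12, -11, -4, 1, 0, 7, -8]
-10>-12: swap(0,10), hi=9 ⇒ [0, -3, -7, -1, -13, 6, -12, -11, -4, 1, -10, 7, -8]
0>-12: swap(0,9), hi=8 ⇒ [1, -3, -7, -1, -13, 6, -12, -11, -4, 0, -10, 7, -8]
1>-12: swap(0,8), hi=7 ⇒ [-4, -3, -7, -1, -13, 6, -12, -11, 1, 0, -10, 7, -8]
-4>-12: swap(0,7), hi=6 ⇒ [-11, -3, -7, -1, -13, 6, -12, -4, 1, 0, -10, 7, -8]
-11>-12: swap(0,6), hi=5 ⇒ [-12, -3, -7, -1, -13, 6, -11, -4, 1, 0, -10, 7, -8]
-12=-12: mid=1
-3>-12: swap(1,5), hi=4 ⇒ [-12, 6, -7, -1, -13, -3, -11, -4, 1, 0, -10, 7, -8]
6>-12: swap(1,4), hi=3 ⇒ [-12, -13, -7, -1, 6, -3, -11, -4, 1, 0, -10, 7, -8]
-13<-12: swap(0,1), lo=1 mid=2 ⇒ [-13, -12, -7, -1, 6, -3, -11, -4, 1, 0, -10, 7, -8]
-7>-12: swap(2,3), hi=2 ⇒ [-13, -12, -1, -7, 6, -3, -11, -4, 1, 0, -10, 7, -8]
-1>-12: swap(2,2), hi=1 ⇒ [-13, -12, -1, -7, 6, -3, -11, -4, 1, 0, -10, 7, -8]
done. lo=1 hi=1; data=[-13, -12, -1, -7, 6, -3, -11, -4, 1, 0, -10, 7, -8]

[-13, -12, -1, -7, 6, -3, -11, -4, 1, 0, -10, 7, -8]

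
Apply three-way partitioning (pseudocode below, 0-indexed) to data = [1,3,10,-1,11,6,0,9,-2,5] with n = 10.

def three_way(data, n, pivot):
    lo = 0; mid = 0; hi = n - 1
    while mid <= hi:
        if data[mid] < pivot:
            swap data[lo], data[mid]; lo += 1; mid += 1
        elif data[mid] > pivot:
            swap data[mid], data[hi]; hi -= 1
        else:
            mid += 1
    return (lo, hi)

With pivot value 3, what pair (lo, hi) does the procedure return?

(4, 4)

lo=0 mid=0 hi=9
1<3: swap(0,0), lo=1 mid=1 ⇒ [1,3,10,-1,11,6,0,9,-2,5]
3=3: mid=2
10>3: swap(2,9), hi=8 ⇒ [1,3,5,-1,11,6,0,9,-2,10]
5>3: swap(2,8), hi=7 ⇒ [1,3,-2,-1,11,6,0,9,5,10]
-2<3: swap(1,2), lo=2 mid=3 ⇒ [1,-2,3,-1,11,6,0,9,5,10]
-1<3: swap(2,3), lo=3 mid=4 ⇒ [1,-2,-1,3,11,6,0,9,5,10]
11>3: swap(4,7), hi=6 ⇒ [1,-2,-1,3,9,6,0,11,5,10]
9>3: swap(4,6), hi=5 ⇒ [1,-2,-1,3,0,6,9,11,5,10]
0<3: swap(3,4), lo=4 mid=5 ⇒ [1,-2,-1,0,3,6,9,11,5,10]
6>3: swap(5,5), hi=4 ⇒ [1,-2,-1,0,3,6,9,11,5,10]
done. lo=4 hi=4; data=[1,-2,-1,0,3,6,9,11,5,10]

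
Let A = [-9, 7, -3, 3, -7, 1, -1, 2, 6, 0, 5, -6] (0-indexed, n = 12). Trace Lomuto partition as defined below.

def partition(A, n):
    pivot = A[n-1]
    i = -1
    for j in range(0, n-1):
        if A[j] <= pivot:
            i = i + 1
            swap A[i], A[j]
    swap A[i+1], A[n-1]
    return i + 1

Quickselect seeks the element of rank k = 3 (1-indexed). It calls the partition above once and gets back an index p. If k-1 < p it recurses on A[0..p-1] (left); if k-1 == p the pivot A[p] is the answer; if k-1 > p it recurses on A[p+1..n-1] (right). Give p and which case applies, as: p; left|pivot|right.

pivot = A[11] = -6; i = -1
j=0: A[0]=-9 ≤ -6 → i=0, swap A[0],A[0] (no change) → [-9, 7, -3, 3, -7, 1, -1, 2, 6, 0, 5, -6]
j=1: A[1]=7 > -6 → no swap
j=2: A[2]=-3 > -6 → no swap
j=3: A[3]=3 > -6 → no swap
j=4: A[4]=-7 ≤ -6 → i=1, swap A[1],A[4] → [-9, -7, -3, 3, 7, 1, -1, 2, 6, 0, 5, -6]
j=5: A[5]=1 > -6 → no swap
j=6: A[6]=-1 > -6 → no swap
j=7: A[7]=2 > -6 → no swap
j=8: A[8]=6 > -6 → no swap
j=9: A[9]=0 > -6 → no swap
j=10: A[10]=5 > -6 → no swap
final swap A[2],A[11] → [-9, -7, -6, 3, 7, 1, -1, 2, 6, 0, 5, -3]; return 2
p = 2; k-1 = 2 == 2 ⇒ pivot

2; pivot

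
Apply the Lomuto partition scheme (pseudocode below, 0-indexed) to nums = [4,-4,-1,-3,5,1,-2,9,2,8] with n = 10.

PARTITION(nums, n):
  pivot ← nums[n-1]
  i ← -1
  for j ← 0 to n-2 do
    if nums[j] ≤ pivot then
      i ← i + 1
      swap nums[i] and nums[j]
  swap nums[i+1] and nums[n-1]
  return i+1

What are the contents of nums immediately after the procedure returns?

[4,-4,-1,-3,5,1,-2,2,8,9]

pivot = nums[9] = 8; i = -1
j=0: nums[0]=4 ≤ 8 → i=0, swap nums[0],nums[0] (no change) → [4,-4,-1,-3,5,1,-2,9,2,8]
j=1: nums[1]=-4 ≤ 8 → i=1, swap nums[1],nums[1] (no change) → [4,-4,-1,-3,5,1,-2,9,2,8]
j=2: nums[2]=-1 ≤ 8 → i=2, swap nums[2],nums[2] (no change) → [4,-4,-1,-3,5,1,-2,9,2,8]
j=3: nums[3]=-3 ≤ 8 → i=3, swap nums[3],nums[3] (no change) → [4,-4,-1,-3,5,1,-2,9,2,8]
j=4: nums[4]=5 ≤ 8 → i=4, swap nums[4],nums[4] (no change) → [4,-4,-1,-3,5,1,-2,9,2,8]
j=5: nums[5]=1 ≤ 8 → i=5, swap nums[5],nums[5] (no change) → [4,-4,-1,-3,5,1,-2,9,2,8]
j=6: nums[6]=-2 ≤ 8 → i=6, swap nums[6],nums[6] (no change) → [4,-4,-1,-3,5,1,-2,9,2,8]
j=7: nums[7]=9 > 8 → no swap
j=8: nums[8]=2 ≤ 8 → i=7, swap nums[7],nums[8] → [4,-4,-1,-3,5,1,-2,2,9,8]
final swap nums[8],nums[9] → [4,-4,-1,-3,5,1,-2,2,8,9]; return 8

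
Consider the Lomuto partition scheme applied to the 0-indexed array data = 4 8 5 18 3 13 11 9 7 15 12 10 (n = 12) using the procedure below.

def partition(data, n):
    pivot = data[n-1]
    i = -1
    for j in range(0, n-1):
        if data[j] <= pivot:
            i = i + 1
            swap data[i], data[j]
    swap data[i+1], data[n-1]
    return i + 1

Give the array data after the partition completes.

4 8 5 3 9 7 10 18 13 15 12 11

pivot = data[11] = 10; i = -1
j=0: data[0]=4 ≤ 10 → i=0, swap data[0],data[0] (no change) → 4 8 5 18 3 13 11 9 7 15 12 10
j=1: data[1]=8 ≤ 10 → i=1, swap data[1],data[1] (no change) → 4 8 5 18 3 13 11 9 7 15 12 10
j=2: data[2]=5 ≤ 10 → i=2, swap data[2],data[2] (no change) → 4 8 5 18 3 13 11 9 7 15 12 10
j=3: data[3]=18 > 10 → no swap
j=4: data[4]=3 ≤ 10 → i=3, swap data[3],data[4] → 4 8 5 3 18 13 11 9 7 15 12 10
j=5: data[5]=13 > 10 → no swap
j=6: data[6]=11 > 10 → no swap
j=7: data[7]=9 ≤ 10 → i=4, swap data[4],data[7] → 4 8 5 3 9 13 11 18 7 15 12 10
j=8: data[8]=7 ≤ 10 → i=5, swap data[5],data[8] → 4 8 5 3 9 7 11 18 13 15 12 10
j=9: data[9]=15 > 10 → no swap
j=10: data[10]=12 > 10 → no swap
final swap data[6],data[11] → 4 8 5 3 9 7 10 18 13 15 12 11; return 6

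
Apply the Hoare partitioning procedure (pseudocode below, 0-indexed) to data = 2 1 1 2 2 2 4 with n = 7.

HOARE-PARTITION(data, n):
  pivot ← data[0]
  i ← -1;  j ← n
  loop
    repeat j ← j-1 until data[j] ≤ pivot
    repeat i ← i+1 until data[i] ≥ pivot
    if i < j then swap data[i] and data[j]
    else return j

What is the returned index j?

3

pivot = data[0] = 2; i = -1, j = 7
j→5 (data[5]=2≤2), i→0 (data[0]=2≥2); i<j, swap → 2 1 1 2 2 2 4
j→4 (data[4]=2≤2), i→3 (data[3]=2≥2); i<j, swap → 2 1 1 2 2 2 4
j→3, i→4; i≥j, return j=3. data = 2 1 1 2 2 2 4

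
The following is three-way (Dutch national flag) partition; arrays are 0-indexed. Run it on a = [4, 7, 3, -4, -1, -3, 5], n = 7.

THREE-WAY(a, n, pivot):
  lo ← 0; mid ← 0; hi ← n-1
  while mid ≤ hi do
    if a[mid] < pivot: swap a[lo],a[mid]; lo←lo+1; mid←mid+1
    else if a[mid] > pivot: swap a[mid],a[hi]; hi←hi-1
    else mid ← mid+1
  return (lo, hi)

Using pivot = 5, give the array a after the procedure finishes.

[4, 3, -4, -1, -3, 5, 7]

lo=0 mid=0 hi=6
4<5: swap(0,0), lo=1 mid=1 ⇒ [4, 7, 3, -4, -1, -3, 5]
7>5: swap(1,6), hi=5 ⇒ [4, 5, 3, -4, -1, -3, 7]
5=5: mid=2
3<5: swap(1,2), lo=2 mid=3 ⇒ [4, 3, 5, -4, -1, -3, 7]
-4<5: swap(2,3), lo=3 mid=4 ⇒ [4, 3, -4, 5, -1, -3, 7]
-1<5: swap(3,4), lo=4 mid=5 ⇒ [4, 3, -4, -1, 5, -3, 7]
-3<5: swap(4,5), lo=5 mid=6 ⇒ [4, 3, -4, -1, -3, 5, 7]
done. lo=5 hi=5; a=[4, 3, -4, -1, -3, 5, 7]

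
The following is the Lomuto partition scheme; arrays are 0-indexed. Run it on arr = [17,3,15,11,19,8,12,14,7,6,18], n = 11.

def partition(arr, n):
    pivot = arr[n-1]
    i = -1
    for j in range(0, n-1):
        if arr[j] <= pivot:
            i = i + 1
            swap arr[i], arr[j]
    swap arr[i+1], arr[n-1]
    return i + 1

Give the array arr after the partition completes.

pivot = arr[10] = 18; i = -1
j=0: arr[0]=17 ≤ 18 → i=0, swap arr[0],arr[0] (no change) → [17,3,15,11,19,8,12,14,7,6,18]
j=1: arr[1]=3 ≤ 18 → i=1, swap arr[1],arr[1] (no change) → [17,3,15,11,19,8,12,14,7,6,18]
j=2: arr[2]=15 ≤ 18 → i=2, swap arr[2],arr[2] (no change) → [17,3,15,11,19,8,12,14,7,6,18]
j=3: arr[3]=11 ≤ 18 → i=3, swap arr[3],arr[3] (no change) → [17,3,15,11,19,8,12,14,7,6,18]
j=4: arr[4]=19 > 18 → no swap
j=5: arr[5]=8 ≤ 18 → i=4, swap arr[4],arr[5] → [17,3,15,11,8,19,12,14,7,6,18]
j=6: arr[6]=12 ≤ 18 → i=5, swap arr[5],arr[6] → [17,3,15,11,8,12,19,14,7,6,18]
j=7: arr[7]=14 ≤ 18 → i=6, swap arr[6],arr[7] → [17,3,15,11,8,12,14,19,7,6,18]
j=8: arr[8]=7 ≤ 18 → i=7, swap arr[7],arr[8] → [17,3,15,11,8,12,14,7,19,6,18]
j=9: arr[9]=6 ≤ 18 → i=8, swap arr[8],arr[9] → [17,3,15,11,8,12,14,7,6,19,18]
final swap arr[9],arr[10] → [17,3,15,11,8,12,14,7,6,18,19]; return 9

[17,3,15,11,8,12,14,7,6,18,19]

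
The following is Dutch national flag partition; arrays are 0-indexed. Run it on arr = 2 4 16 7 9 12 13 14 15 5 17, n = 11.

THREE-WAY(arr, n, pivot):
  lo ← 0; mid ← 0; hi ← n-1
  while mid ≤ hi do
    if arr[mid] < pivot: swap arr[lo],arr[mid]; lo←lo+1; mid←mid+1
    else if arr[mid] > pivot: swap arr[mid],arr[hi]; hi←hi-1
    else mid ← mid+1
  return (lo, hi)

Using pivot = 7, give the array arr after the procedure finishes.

2 4 5 7 12 13 14 15 9 17 16

pivot = 7; lo=0, mid=0, hi=10
arr[mid]=2<7: swap arr[0],arr[0]; lo=1,mid=1 → 2 4 16 7 9 12 13 14 15 5 17
arr[mid]=4<7: swap arr[1],arr[1]; lo=2,mid=2 → 2 4 16 7 9 12 13 14 15 5 17
arr[mid]=16>7: swap arr[2],arr[10]; hi=9 → 2 4 17 7 9 12 13 14 15 5 16
arr[mid]=17>7: swap arr[2],arr[9]; hi=8 → 2 4 5 7 9 12 13 14 15 17 16
arr[mid]=5<7: swap arr[2],arr[2]; lo=3,mid=3 → 2 4 5 7 9 12 13 14 15 17 16
arr[mid]=7=7: mid=4
arr[mid]=9>7: swap arr[4],arr[8]; hi=7 → 2 4 5 7 15 12 13 14 9 17 16
arr[mid]=15>7: swap arr[4],arr[7]; hi=6 → 2 4 5 7 14 12 13 15 9 17 16
arr[mid]=14>7: swap arr[4],arr[6]; hi=5 → 2 4 5 7 13 12 14 15 9 17 16
arr[mid]=13>7: swap arr[4],arr[5]; hi=4 → 2 4 5 7 12 13 14 15 9 17 16
arr[mid]=12>7: swap arr[4],arr[4]; hi=3 → 2 4 5 7 12 13 14 15 9 17 16
end: lo=3, hi=3; arr = 2 4 5 7 12 13 14 15 9 17 16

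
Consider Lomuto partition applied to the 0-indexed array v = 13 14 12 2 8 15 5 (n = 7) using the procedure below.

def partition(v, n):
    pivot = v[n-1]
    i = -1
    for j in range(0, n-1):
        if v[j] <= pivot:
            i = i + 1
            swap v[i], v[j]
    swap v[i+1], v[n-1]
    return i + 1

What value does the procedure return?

pivot=5, i=-1
j=0: 13>5, skip
j=1: 14>5, skip
j=2: 12>5, skip
j=3: 2≤5, i=0, swap(0,3) ⇒ 2 14 12 13 8 15 5
j=4: 8>5, skip
j=5: 15>5, skip
swap(1,6) ⇒ 2 5 12 13 8 15 14; return 1

1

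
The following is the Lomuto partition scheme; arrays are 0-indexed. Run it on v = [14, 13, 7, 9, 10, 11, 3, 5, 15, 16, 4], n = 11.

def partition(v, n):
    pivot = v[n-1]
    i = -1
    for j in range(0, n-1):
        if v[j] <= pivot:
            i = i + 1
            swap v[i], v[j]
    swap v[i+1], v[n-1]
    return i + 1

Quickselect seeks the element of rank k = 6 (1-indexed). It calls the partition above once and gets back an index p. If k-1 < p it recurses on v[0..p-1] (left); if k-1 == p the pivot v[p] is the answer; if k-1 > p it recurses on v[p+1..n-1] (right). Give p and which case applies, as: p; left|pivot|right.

1; right

pivot = v[10] = 4; i = -1
j=0: v[0]=14 > 4 → no swap
j=1: v[1]=13 > 4 → no swap
j=2: v[2]=7 > 4 → no swap
j=3: v[3]=9 > 4 → no swap
j=4: v[4]=10 > 4 → no swap
j=5: v[5]=11 > 4 → no swap
j=6: v[6]=3 ≤ 4 → i=0, swap v[0],v[6] → [3, 13, 7, 9, 10, 11, 14, 5, 15, 16, 4]
j=7: v[7]=5 > 4 → no swap
j=8: v[8]=15 > 4 → no swap
j=9: v[9]=16 > 4 → no swap
final swap v[1],v[10] → [3, 4, 7, 9, 10, 11, 14, 5, 15, 16, 13]; return 1
p = 1; k-1 = 5 > 1 ⇒ right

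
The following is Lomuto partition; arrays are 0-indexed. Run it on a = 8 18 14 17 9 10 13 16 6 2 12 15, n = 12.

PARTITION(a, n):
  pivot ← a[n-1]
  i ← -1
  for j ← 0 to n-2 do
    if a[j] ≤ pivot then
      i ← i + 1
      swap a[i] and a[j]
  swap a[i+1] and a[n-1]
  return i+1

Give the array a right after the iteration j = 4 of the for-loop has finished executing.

8 14 9 17 18 10 13 16 6 2 12 15

pivot = a[11] = 15; i = -1
j=0: a[0]=8 ≤ 15 → i=0, swap a[0],a[0] (no change) → 8 18 14 17 9 10 13 16 6 2 12 15
j=1: a[1]=18 > 15 → no swap
j=2: a[2]=14 ≤ 15 → i=1, swap a[1],a[2] → 8 14 18 17 9 10 13 16 6 2 12 15
j=3: a[3]=17 > 15 → no swap
j=4: a[4]=9 ≤ 15 → i=2, swap a[2],a[4] → 8 14 9 17 18 10 13 16 6 2 12 15
(after j=4) a = 8 14 9 17 18 10 13 16 6 2 12 15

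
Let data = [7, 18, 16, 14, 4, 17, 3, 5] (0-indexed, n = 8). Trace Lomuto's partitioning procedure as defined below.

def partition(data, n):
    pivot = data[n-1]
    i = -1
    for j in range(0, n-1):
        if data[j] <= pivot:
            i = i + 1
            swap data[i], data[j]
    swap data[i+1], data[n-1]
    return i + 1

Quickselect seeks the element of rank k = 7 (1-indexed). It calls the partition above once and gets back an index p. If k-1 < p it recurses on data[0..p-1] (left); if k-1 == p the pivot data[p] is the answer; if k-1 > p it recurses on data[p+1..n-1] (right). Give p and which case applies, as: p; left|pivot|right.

2; right

pivot=5, i=-1
j=0: 7>5, skip
j=1: 18>5, skip
j=2: 16>5, skip
j=3: 14>5, skip
j=4: 4≤5, i=0, swap(0,4) ⇒ [4, 18, 16, 14, 7, 17, 3, 5]
j=5: 17>5, skip
j=6: 3≤5, i=1, swap(1,6) ⇒ [4, 3, 16, 14, 7, 17, 18, 5]
swap(2,7) ⇒ [4, 3, 5, 14, 7, 17, 18, 16]; return 2
p = 2; k-1 = 6 > 2 ⇒ right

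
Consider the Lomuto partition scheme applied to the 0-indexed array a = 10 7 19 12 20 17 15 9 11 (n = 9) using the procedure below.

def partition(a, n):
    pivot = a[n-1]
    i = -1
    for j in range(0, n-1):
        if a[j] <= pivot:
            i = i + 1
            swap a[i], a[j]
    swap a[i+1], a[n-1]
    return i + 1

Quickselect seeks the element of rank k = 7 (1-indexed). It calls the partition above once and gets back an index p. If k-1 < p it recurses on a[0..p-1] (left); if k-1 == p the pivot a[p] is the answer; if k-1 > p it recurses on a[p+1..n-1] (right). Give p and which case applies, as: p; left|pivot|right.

pivot=11, i=-1
j=0: 10≤11, i=0, swap(0,0) ⇒ 10 7 19 12 20 17 15 9 11
j=1: 7≤11, i=1, swap(1,1) ⇒ 10 7 19 12 20 17 15 9 11
j=2: 19>11, skip
j=3: 12>11, skip
j=4: 20>11, skip
j=5: 17>11, skip
j=6: 15>11, skip
j=7: 9≤11, i=2, swap(2,7) ⇒ 10 7 9 12 20 17 15 19 11
swap(3,8) ⇒ 10 7 9 11 20 17 15 19 12; return 3
p = 3; k-1 = 6 > 3 ⇒ right

3; right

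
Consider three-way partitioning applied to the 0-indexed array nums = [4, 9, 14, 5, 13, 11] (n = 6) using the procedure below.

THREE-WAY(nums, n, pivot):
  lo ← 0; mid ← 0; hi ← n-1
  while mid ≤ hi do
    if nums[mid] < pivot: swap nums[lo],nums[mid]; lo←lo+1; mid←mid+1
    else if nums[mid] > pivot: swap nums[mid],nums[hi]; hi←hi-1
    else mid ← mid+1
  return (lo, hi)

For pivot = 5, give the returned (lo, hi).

(1, 1)

pivot = 5; lo=0, mid=0, hi=5
nums[mid]=4<5: swap nums[0],nums[0]; lo=1,mid=1 → [4, 9, 14, 5, 13, 11]
nums[mid]=9>5: swap nums[1],nums[5]; hi=4 → [4, 11, 14, 5, 13, 9]
nums[mid]=11>5: swap nums[1],nums[4]; hi=3 → [4, 13, 14, 5, 11, 9]
nums[mid]=13>5: swap nums[1],nums[3]; hi=2 → [4, 5, 14, 13, 11, 9]
nums[mid]=5=5: mid=2
nums[mid]=14>5: swap nums[2],nums[2]; hi=1 → [4, 5, 14, 13, 11, 9]
end: lo=1, hi=1; nums = [4, 5, 14, 13, 11, 9]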